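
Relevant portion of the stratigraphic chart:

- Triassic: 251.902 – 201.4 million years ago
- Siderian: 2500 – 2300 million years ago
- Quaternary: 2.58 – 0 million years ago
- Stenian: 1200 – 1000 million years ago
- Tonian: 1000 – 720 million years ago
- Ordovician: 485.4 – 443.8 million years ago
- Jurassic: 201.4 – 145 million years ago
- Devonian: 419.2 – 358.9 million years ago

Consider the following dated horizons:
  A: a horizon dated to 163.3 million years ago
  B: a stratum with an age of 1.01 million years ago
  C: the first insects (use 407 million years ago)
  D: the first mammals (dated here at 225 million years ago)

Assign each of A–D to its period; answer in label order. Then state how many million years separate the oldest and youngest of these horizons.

A — Jurassic; B — Quaternary; C — Devonian; D — Triassic; span 405.99 million years

Match each age against the start–end ranges in the excerpt: A = 163.3 Ma → Jurassic (201.4–145); B = 1.01 Ma → Quaternary (2.58–0); C = 407 Ma → Devonian (419.2–358.9); D = 225 Ma → Triassic (251.902–201.4).
The largest age is 407 Ma and the smallest is 1.01 Ma; their difference is 405.99 Myr.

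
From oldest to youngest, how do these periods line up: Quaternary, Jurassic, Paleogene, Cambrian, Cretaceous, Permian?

Era membership (oldest first within each) — Paleozoic: Cambrian, Permian; Mesozoic: Jurassic, Cretaceous; Cenozoic: Paleogene, Quaternary. Paleozoic precedes Mesozoic, which precedes Cenozoic. Concatenating the groups in that era order gives oldest to youngest directly.

Cambrian, Permian, Jurassic, Cretaceous, Paleogene, Quaternary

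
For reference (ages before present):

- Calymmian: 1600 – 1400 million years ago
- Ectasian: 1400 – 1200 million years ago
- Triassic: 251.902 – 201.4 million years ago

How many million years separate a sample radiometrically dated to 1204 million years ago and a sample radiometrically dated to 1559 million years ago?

1559 − 1204 = 355 million years.

355 million years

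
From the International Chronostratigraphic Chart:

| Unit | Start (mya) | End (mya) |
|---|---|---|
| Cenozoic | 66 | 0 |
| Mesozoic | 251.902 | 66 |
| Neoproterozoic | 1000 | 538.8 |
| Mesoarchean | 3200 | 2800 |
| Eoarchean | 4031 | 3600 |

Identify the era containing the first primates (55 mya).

55 Ma lies between 66 and 0 Ma, so it falls in the Cenozoic.

Cenozoic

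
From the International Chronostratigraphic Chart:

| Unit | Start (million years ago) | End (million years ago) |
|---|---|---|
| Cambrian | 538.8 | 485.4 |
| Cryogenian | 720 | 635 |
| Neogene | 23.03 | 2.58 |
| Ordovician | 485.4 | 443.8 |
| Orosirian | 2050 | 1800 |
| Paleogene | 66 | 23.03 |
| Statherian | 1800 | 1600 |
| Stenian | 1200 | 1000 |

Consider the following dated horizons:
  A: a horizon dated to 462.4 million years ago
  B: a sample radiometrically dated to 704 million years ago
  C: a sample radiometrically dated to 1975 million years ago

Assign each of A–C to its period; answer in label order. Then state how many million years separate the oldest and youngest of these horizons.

Match each age against the start–end ranges in the excerpt: A = 462.4 Ma → Ordovician (485.4–443.8); B = 704 Ma → Cryogenian (720–635); C = 1975 Ma → Orosirian (2050–1800).
The largest age is 1975 Ma and the smallest is 462.4 Ma; their difference is 1512.6 Myr.

A — Ordovician; B — Cryogenian; C — Orosirian; span 1512.6 million years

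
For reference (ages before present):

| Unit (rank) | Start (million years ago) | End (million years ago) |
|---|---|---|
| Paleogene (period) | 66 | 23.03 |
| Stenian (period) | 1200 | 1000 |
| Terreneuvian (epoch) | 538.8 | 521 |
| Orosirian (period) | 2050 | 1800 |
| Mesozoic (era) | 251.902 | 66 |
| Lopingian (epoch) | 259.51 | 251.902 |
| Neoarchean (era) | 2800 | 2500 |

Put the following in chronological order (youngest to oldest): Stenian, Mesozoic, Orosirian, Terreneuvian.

Mesozoic, then Terreneuvian, then Stenian, then Orosirian

Read off each span (Ma): Stenian 1200–1000; Mesozoic 251.902–66; Orosirian 2050–1800; Terreneuvian 538.8–521.
Larger Ma is older, so oldest→youngest is Orosirian, Stenian, Terreneuvian, Mesozoic; reverse it for youngest→oldest.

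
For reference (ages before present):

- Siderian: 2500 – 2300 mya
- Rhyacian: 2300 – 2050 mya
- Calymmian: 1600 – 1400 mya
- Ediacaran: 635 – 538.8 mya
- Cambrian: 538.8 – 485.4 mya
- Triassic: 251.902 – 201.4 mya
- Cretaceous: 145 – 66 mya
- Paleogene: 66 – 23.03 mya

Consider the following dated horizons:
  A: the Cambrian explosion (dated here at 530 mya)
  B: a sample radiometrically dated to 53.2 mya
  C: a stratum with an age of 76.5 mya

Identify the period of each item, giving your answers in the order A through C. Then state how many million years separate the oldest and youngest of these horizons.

A: 530 Ma lies in 538.8–485.4 Ma, so Cambrian.
B: 53.2 Ma lies in 66–23.03 Ma, so Paleogene.
C: 76.5 Ma lies in 145–66 Ma, so Cretaceous.
Oldest = 530 Ma, youngest = 53.2 Ma → span 476.8 Myr.

A — Cambrian; B — Paleogene; C — Cretaceous; span 476.8 million years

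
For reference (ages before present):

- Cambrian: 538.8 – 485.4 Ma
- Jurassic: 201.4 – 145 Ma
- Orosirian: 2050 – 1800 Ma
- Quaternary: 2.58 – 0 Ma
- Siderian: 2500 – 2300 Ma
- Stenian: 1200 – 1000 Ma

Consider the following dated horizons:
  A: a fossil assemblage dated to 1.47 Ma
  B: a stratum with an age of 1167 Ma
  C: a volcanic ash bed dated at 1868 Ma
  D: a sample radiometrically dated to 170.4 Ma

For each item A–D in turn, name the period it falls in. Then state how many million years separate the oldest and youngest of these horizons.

A — Quaternary; B — Stenian; C — Orosirian; D — Jurassic; span 1866.53 million years

A: 1.47 Ma lies in 2.58–0 Ma, so Quaternary.
B: 1167 Ma lies in 1200–1000 Ma, so Stenian.
C: 1868 Ma lies in 2050–1800 Ma, so Orosirian.
D: 170.4 Ma lies in 201.4–145 Ma, so Jurassic.
Oldest = 1868 Ma, youngest = 1.47 Ma → span 1866.53 Myr.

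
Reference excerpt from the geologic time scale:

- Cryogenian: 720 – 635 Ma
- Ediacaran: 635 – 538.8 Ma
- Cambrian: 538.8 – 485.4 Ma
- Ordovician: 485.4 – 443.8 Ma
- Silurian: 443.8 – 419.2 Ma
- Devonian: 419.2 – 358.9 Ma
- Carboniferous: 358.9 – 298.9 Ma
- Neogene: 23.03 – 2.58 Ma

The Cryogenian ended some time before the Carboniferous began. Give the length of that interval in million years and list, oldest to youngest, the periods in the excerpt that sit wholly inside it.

276.1 million years; Ediacaran, Cambrian, Ordovician, Silurian, Devonian

The Cryogenian closes at 635 Ma and the Carboniferous opens at 358.9 Ma, so the interval is 635 − 358.9 = 276.1 Myr.
A period fits inside if it starts at or after 635 Ma and ends at or before 358.9 Ma; oldest first that gives Ediacaran, Cambrian, Ordovician, Silurian, Devonian.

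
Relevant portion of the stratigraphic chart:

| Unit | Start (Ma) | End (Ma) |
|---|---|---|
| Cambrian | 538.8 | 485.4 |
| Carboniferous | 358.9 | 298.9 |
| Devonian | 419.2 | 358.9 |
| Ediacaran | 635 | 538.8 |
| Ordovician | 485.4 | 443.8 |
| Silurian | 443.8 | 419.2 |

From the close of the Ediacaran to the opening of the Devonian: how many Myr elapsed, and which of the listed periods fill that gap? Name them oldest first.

119.6 million years; Cambrian, Ordovician, Silurian

End of Ediacaran = 538.8 Ma; start of Devonian = 419.2 Ma.
Gap = 538.8 − 419.2 = 119.6 Myr.
Periods wholly inside 538.8–419.2 Ma: Cambrian (538.8–485.4), Ordovician (485.4–443.8), Silurian (443.8–419.2).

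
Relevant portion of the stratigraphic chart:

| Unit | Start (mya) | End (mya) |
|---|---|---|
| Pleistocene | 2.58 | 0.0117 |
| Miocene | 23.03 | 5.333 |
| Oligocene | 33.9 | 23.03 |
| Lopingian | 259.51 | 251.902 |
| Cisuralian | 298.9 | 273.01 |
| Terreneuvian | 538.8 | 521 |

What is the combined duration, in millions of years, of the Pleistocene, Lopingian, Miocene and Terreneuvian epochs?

Each duration: Pleistocene = 2.5683; Lopingian = 7.608; Miocene = 17.697; Terreneuvian = 17.8.
Sum: 2.5683 + 7.608 + 17.697 + 17.8 = 45.6733 Myr.

45.6733 million years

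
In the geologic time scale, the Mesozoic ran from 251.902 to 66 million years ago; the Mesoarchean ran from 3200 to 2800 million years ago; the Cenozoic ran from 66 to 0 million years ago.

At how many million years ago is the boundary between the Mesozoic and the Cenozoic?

66 million years ago

The Mesozoic ends and the Cenozoic begins at 66 million years ago.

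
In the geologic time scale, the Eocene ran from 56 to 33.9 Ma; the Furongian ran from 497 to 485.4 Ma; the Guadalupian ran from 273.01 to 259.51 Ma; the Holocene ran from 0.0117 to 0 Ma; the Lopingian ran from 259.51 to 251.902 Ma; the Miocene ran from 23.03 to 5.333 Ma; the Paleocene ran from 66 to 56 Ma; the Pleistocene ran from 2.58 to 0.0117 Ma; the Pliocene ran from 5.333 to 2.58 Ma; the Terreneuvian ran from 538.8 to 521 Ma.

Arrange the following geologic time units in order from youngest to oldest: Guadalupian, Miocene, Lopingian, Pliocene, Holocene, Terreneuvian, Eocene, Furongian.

Holocene → Pliocene → Miocene → Eocene → Lopingian → Guadalupian → Furongian → Terreneuvian

Read off each span (Ma): Guadalupian 273.01–259.51; Miocene 23.03–5.333; Lopingian 259.51–251.902; Pliocene 5.333–2.58; Holocene 0.0117–0; Terreneuvian 538.8–521; Eocene 56–33.9; Furongian 497–485.4.
Larger Ma is older, so oldest→youngest is Terreneuvian, Furongian, Guadalupian, Lopingian, Eocene, Miocene, Pliocene, Holocene; reverse it for youngest→oldest.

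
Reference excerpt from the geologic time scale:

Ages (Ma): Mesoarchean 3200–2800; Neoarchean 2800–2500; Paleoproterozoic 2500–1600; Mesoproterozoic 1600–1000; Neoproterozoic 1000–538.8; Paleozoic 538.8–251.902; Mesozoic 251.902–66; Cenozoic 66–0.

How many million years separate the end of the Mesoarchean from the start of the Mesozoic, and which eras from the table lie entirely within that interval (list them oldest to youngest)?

2548.098 million years; Neoarchean, Paleoproterozoic, Mesoproterozoic, Neoproterozoic, Paleozoic

The Mesoarchean closes at 2800 Ma and the Mesozoic opens at 251.902 Ma, so the interval is 2800 − 251.902 = 2548.098 Myr.
An era fits inside if it starts at or after 2800 Ma and ends at or before 251.902 Ma; oldest first that gives Neoarchean, Paleoproterozoic, Mesoproterozoic, Neoproterozoic, Paleozoic.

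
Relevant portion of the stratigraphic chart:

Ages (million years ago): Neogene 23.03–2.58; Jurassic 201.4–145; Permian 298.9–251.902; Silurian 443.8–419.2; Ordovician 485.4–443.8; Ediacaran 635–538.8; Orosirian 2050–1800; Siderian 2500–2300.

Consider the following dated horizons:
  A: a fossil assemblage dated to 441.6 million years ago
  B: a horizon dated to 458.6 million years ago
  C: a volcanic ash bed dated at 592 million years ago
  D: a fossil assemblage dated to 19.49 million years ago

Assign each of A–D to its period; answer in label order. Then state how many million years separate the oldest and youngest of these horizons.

A — Silurian; B — Ordovician; C — Ediacaran; D — Neogene; span 572.51 million years

A: 441.6 Ma lies in 443.8–419.2 Ma, so Silurian.
B: 458.6 Ma lies in 485.4–443.8 Ma, so Ordovician.
C: 592 Ma lies in 635–538.8 Ma, so Ediacaran.
D: 19.49 Ma lies in 23.03–2.58 Ma, so Neogene.
Oldest = 592 Ma, youngest = 19.49 Ma → span 572.51 Myr.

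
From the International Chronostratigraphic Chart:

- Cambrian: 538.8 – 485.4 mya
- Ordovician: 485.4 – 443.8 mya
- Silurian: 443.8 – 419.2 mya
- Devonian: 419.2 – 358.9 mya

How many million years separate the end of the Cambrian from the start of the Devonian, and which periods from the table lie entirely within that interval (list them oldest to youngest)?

66.2 million years; Ordovician, Silurian

End of Cambrian = 485.4 Ma; start of Devonian = 419.2 Ma.
Gap = 485.4 − 419.2 = 66.2 Myr.
Periods wholly inside 485.4–419.2 Ma: Ordovician (485.4–443.8), Silurian (443.8–419.2).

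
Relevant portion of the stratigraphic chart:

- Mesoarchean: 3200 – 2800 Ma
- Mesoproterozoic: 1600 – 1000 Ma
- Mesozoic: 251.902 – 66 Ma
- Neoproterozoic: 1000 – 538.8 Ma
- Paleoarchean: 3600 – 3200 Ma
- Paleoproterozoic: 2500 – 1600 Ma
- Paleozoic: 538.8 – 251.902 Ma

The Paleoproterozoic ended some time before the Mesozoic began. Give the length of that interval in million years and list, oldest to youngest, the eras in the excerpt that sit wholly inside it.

The Paleoproterozoic closes at 1600 Ma and the Mesozoic opens at 251.902 Ma, so the interval is 1600 − 251.902 = 1348.098 Myr.
An era fits inside if it starts at or after 1600 Ma and ends at or before 251.902 Ma; oldest first that gives Mesoproterozoic, Neoproterozoic, Paleozoic.

1348.098 million years; Mesoproterozoic, Neoproterozoic, Paleozoic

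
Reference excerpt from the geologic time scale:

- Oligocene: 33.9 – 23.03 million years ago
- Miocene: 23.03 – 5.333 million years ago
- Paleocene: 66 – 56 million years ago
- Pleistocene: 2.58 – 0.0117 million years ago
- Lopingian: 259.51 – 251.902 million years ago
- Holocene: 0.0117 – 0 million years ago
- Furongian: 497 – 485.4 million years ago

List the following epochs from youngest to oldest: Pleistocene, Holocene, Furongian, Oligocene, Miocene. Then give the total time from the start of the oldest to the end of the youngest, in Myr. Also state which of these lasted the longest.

From the excerpt: Pleistocene 2.58–0.0117; Holocene 0.0117–0; Furongian 497–485.4; Oligocene 33.9–23.03; Miocene 23.03–5.333 (Ma).
Larger Ma is earlier, so the oldest is Furongian and the youngest is Holocene; youngest to oldest: Holocene, Pleistocene, Miocene, Oligocene, Furongian.
Oldest start 497 minus youngest end 0 gives 497 Myr overall.
Individual lengths (start − end): Pleistocene 2.5683; Oligocene 10.87; Miocene 17.697; Holocene 0.0117; Furongian 11.6. The largest is Miocene at 17.697 Myr.

Holocene → Pleistocene → Miocene → Oligocene → Furongian; total span 497 Myr; longest is Miocene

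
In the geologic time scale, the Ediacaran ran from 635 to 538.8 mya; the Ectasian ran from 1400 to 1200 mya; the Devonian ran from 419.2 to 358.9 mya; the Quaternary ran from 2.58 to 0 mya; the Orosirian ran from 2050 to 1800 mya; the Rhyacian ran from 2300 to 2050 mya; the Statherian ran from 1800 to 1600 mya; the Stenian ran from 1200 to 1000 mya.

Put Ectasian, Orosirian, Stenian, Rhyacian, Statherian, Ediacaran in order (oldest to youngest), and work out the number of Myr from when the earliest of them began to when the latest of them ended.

Rhyacian, Orosirian, Statherian, Ectasian, Stenian, Ediacaran; total span 1761.2 Myr

From the excerpt: Ectasian 1400–1200; Orosirian 2050–1800; Stenian 1200–1000; Rhyacian 2300–2050; Statherian 1800–1600; Ediacaran 635–538.8 (Ma).
Larger Ma is earlier, so the oldest is Rhyacian and the youngest is Ediacaran; oldest to youngest: Rhyacian, Orosirian, Statherian, Ectasian, Stenian, Ediacaran.
Oldest start 2300 minus youngest end 538.8 gives 1761.2 Myr overall.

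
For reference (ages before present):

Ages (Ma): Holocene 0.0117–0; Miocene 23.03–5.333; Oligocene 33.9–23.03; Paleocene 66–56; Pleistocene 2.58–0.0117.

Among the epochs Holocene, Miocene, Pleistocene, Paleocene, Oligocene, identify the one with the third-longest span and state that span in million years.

Paleocene, 10 million years

Durations: Holocene 0.0117; Miocene 17.697; Pleistocene 2.5683; Paleocene 10; Oligocene 10.87 Myr.
Sorted longest-first: Miocene (17.697), Oligocene (10.87), Paleocene (10), Pleistocene (2.5683), Holocene (0.0117).
The third longest is Paleocene at 10 Myr.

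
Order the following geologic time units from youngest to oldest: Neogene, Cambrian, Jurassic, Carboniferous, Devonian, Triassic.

Group by era (each group listed oldest first) — Paleozoic: Cambrian, Devonian, Carboniferous; Mesozoic: Triassic, Jurassic; Cenozoic: Neogene. The eras run Paleozoic → Mesozoic → Cenozoic. Concatenating the groups in that era order and then reversing gives youngest to oldest.

Neogene → Jurassic → Triassic → Carboniferous → Devonian → Cambrian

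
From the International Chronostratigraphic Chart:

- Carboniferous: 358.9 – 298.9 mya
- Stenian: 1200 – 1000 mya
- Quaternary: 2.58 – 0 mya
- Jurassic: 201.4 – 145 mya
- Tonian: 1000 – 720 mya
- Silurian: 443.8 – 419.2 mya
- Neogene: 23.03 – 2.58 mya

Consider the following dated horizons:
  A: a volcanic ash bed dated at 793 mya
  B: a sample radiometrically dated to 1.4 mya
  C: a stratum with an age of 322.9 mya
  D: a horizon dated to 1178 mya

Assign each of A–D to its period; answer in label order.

A: 793 Ma lies in 1000–720 Ma, so Tonian.
B: 1.4 Ma lies in 2.58–0 Ma, so Quaternary.
C: 322.9 Ma lies in 358.9–298.9 Ma, so Carboniferous.
D: 1178 Ma lies in 1200–1000 Ma, so Stenian.

A — Tonian; B — Quaternary; C — Carboniferous; D — Stenian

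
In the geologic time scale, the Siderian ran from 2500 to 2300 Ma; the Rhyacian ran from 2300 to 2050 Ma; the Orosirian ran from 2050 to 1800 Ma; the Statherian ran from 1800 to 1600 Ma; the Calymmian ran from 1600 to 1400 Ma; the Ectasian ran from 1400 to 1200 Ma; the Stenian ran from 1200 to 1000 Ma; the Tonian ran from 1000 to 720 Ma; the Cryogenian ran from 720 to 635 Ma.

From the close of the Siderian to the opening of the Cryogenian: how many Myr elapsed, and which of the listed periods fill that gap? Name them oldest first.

The Siderian closes at 2300 Ma and the Cryogenian opens at 720 Ma, so the interval is 2300 − 720 = 1580 Myr.
A period fits inside if it starts at or after 2300 Ma and ends at or before 720 Ma; oldest first that gives Rhyacian, Orosirian, Statherian, Calymmian, Ectasian, Stenian, Tonian.

1580 million years; Rhyacian, Orosirian, Statherian, Calymmian, Ectasian, Stenian, Tonian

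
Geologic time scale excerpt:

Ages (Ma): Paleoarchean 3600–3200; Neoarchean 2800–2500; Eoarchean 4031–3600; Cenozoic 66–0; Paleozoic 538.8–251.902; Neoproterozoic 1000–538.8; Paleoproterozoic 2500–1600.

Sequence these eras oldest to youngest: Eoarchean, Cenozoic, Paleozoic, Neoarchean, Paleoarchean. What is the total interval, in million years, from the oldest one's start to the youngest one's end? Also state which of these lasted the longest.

From the excerpt: Eoarchean 4031–3600; Cenozoic 66–0; Paleozoic 538.8–251.902; Neoarchean 2800–2500; Paleoarchean 3600–3200 (Ma).
Larger Ma is earlier, so the oldest is Eoarchean and the youngest is Cenozoic; oldest to youngest: Eoarchean, Paleoarchean, Neoarchean, Paleozoic, Cenozoic.
Oldest start 4031 minus youngest end 0 gives 4031 Myr overall.
Individual lengths (start − end): Paleoarchean 400; Neoarchean 300; Eoarchean 431; Paleozoic 286.898; Cenozoic 66. The largest is Eoarchean at 431 Myr.

Eoarchean, Paleoarchean, Neoarchean, Paleozoic, Cenozoic; total span 4031 Myr; longest is Eoarchean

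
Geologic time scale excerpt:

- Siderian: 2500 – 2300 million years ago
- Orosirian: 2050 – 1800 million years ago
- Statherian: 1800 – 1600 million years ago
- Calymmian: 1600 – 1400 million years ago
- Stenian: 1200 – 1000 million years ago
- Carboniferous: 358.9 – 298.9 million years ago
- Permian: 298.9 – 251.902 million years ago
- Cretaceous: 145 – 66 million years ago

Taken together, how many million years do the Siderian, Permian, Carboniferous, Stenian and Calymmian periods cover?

Each duration: Siderian = 200; Permian = 46.998; Carboniferous = 60; Stenian = 200; Calymmian = 200.
Sum: 200 + 46.998 + 60 + 200 + 200 = 706.998 Myr.

706.998 million years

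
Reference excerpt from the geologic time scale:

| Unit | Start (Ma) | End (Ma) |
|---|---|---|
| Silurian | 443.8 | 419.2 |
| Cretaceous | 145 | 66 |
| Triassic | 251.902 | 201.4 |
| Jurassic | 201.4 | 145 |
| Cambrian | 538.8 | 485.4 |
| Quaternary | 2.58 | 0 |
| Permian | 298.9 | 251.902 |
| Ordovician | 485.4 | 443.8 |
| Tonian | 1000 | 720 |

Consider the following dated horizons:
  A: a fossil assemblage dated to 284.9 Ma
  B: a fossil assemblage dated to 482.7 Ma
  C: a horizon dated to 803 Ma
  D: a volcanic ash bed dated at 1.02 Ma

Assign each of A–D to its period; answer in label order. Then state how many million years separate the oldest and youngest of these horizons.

Match each age against the start–end ranges in the excerpt: A = 284.9 Ma → Permian (298.9–251.902); B = 482.7 Ma → Ordovician (485.4–443.8); C = 803 Ma → Tonian (1000–720); D = 1.02 Ma → Quaternary (2.58–0).
The largest age is 803 Ma and the smallest is 1.02 Ma; their difference is 801.98 Myr.

A — Permian; B — Ordovician; C — Tonian; D — Quaternary; span 801.98 million years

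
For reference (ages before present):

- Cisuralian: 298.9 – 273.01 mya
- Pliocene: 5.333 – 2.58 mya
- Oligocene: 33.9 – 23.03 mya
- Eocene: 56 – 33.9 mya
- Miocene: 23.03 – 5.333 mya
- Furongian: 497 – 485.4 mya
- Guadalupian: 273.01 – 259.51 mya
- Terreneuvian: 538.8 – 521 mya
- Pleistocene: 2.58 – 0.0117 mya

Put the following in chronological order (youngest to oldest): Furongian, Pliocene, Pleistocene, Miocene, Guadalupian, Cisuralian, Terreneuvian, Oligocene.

Read off each span (Ma): Furongian 497–485.4; Pliocene 5.333–2.58; Pleistocene 2.58–0.0117; Miocene 23.03–5.333; Guadalupian 273.01–259.51; Cisuralian 298.9–273.01; Terreneuvian 538.8–521; Oligocene 33.9–23.03.
Larger Ma is older, so oldest→youngest is Terreneuvian, Furongian, Cisuralian, Guadalupian, Oligocene, Miocene, Pliocene, Pleistocene; reverse it for youngest→oldest.

Pleistocene, Pliocene, Miocene, Oligocene, Guadalupian, Cisuralian, Furongian, Terreneuvian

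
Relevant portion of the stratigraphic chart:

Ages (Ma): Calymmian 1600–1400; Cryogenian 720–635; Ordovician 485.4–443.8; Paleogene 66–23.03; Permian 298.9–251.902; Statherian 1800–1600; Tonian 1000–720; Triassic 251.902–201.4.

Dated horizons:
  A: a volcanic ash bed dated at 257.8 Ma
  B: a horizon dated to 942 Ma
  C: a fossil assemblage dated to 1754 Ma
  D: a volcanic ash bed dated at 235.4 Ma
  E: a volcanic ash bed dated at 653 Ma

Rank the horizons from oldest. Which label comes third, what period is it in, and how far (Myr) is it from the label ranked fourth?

Sorted oldest-first by Ma: C (1754), B (942), E (653), A (257.8), D (235.4).
The third oldest is E at 653 Ma, which lies in 720–635 Ma: the Cryogenian.
The fourth oldest is A at 257.8 Ma; separation = |653 − 257.8| = 395.2 Myr.

E, in the Cryogenian; 395.2 million years to A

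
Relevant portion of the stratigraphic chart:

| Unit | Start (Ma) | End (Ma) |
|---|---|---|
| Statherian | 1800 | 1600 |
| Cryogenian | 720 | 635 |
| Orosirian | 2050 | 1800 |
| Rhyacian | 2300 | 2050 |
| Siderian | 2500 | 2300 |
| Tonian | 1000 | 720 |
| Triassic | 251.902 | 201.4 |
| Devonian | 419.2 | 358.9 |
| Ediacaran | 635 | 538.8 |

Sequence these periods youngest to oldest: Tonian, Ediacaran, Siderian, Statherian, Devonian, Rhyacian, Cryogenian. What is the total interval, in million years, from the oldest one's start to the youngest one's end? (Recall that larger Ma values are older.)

From the excerpt: Tonian 1000–720; Ediacaran 635–538.8; Siderian 2500–2300; Statherian 1800–1600; Devonian 419.2–358.9; Rhyacian 2300–2050; Cryogenian 720–635 (Ma).
Larger Ma is earlier, so the oldest is Siderian and the youngest is Devonian; youngest to oldest: Devonian, Ediacaran, Cryogenian, Tonian, Statherian, Rhyacian, Siderian.
Oldest start 2500 minus youngest end 358.9 gives 2141.1 Myr overall.

Devonian → Ediacaran → Cryogenian → Tonian → Statherian → Rhyacian → Siderian; total span 2141.1 Myr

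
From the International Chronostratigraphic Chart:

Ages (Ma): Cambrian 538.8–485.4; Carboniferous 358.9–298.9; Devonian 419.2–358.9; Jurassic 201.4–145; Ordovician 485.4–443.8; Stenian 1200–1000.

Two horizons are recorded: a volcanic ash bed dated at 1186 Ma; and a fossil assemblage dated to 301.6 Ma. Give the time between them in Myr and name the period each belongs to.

Elapsed time: 1186 − 301.6 = 884.4 Myr.
1186 Ma lies within 1200–1000 Ma: Stenian.
301.6 Ma lies within 358.9–298.9 Ma: Carboniferous.

884.4 million years apart; the first in the Stenian, the second in the Carboniferous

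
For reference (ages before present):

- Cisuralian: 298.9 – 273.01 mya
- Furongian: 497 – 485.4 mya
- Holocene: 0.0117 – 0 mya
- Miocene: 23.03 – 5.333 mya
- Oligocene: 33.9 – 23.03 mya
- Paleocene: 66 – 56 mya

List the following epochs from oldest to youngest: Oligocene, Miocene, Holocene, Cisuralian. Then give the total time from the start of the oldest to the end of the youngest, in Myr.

Cisuralian → Oligocene → Miocene → Holocene; total span 298.9 Myr

Start ages (Ma): Cisuralian 298.9, Oligocene 33.9, Miocene 23.03, Holocene 0.0117.
Ordered oldest to youngest: Cisuralian, Oligocene, Miocene, Holocene.
Span = 298.9 − 0 = 298.9 Myr.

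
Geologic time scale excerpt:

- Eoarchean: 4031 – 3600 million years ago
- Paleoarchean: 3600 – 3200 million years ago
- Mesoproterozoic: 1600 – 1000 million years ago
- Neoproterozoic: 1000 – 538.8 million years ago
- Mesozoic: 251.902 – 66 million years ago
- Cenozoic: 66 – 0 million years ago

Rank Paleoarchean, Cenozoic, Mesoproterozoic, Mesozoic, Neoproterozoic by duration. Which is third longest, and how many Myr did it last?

Paleoarchean, 400 million years

Durations: Paleoarchean 400; Cenozoic 66; Mesoproterozoic 600; Mesozoic 185.902; Neoproterozoic 461.2 Myr.
Sorted longest-first: Mesoproterozoic (600), Neoproterozoic (461.2), Paleoarchean (400), Mesozoic (185.902), Cenozoic (66).
The third longest is Paleoarchean at 400 Myr.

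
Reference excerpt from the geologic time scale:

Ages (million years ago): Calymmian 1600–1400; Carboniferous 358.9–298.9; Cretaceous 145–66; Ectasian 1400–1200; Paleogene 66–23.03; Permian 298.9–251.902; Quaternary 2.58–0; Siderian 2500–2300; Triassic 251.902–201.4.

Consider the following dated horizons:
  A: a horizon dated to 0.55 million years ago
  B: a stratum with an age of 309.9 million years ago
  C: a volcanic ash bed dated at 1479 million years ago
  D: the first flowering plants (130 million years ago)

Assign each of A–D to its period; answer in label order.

A — Quaternary; B — Carboniferous; C — Calymmian; D — Cretaceous

Match each age against the start–end ranges in the excerpt: A = 0.55 Ma → Quaternary (2.58–0); B = 309.9 Ma → Carboniferous (358.9–298.9); C = 1479 Ma → Calymmian (1600–1400); D = 130 Ma → Cretaceous (145–66).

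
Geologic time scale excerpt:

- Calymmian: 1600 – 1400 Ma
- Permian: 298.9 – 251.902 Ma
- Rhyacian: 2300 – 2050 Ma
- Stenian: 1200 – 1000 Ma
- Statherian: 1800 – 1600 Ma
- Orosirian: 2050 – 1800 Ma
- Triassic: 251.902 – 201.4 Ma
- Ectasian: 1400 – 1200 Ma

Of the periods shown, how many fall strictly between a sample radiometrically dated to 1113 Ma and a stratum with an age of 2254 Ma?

The older date is 2254 Ma and the younger is 1113 Ma.
Periods with start < 2254 and end > 1113 Ma: Orosirian (2050–1800), Statherian (1800–1600), Calymmian (1600–1400), Ectasian (1400–1200).
That is 4 complete periods.

4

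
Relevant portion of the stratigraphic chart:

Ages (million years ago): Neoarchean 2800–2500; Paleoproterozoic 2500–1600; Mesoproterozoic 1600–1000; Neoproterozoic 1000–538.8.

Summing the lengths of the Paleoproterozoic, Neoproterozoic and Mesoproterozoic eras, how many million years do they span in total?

1961.2 million years

Each duration: Paleoproterozoic = 900; Neoproterozoic = 461.2; Mesoproterozoic = 600.
Sum: 900 + 461.2 + 600 = 1961.2 Myr.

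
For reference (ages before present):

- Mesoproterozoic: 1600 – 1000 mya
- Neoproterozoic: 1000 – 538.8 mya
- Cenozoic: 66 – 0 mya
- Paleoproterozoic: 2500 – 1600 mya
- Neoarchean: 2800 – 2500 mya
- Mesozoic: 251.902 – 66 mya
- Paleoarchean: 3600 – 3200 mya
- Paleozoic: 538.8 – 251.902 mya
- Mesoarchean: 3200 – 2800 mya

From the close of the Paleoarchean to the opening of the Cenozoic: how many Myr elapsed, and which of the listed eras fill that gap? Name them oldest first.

3134 million years; Mesoarchean, Neoarchean, Paleoproterozoic, Mesoproterozoic, Neoproterozoic, Paleozoic, Mesozoic

End of Paleoarchean = 3200 Ma; start of Cenozoic = 66 Ma.
Gap = 3200 − 66 = 3134 Myr.
Eras wholly inside 3200–66 Ma: Mesoarchean (3200–2800), Neoarchean (2800–2500), Paleoproterozoic (2500–1600), Mesoproterozoic (1600–1000), Neoproterozoic (1000–538.8), Paleozoic (538.8–251.902), Mesozoic (251.902–66).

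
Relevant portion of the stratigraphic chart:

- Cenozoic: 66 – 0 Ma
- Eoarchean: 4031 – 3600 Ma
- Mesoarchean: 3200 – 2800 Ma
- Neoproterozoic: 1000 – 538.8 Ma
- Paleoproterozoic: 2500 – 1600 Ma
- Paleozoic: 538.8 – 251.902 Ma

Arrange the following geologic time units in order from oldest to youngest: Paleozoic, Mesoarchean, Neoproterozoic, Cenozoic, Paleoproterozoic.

Mesoarchean, Paleoproterozoic, Neoproterozoic, Paleozoic, Cenozoic

The oldest of these is Mesoarchean (starts 3200 Ma) and the youngest is Cenozoic (ends 0 Ma).
In between, by decreasing start age: Paleoproterozoic (2500), Neoproterozoic (1000), Paleozoic (538.8).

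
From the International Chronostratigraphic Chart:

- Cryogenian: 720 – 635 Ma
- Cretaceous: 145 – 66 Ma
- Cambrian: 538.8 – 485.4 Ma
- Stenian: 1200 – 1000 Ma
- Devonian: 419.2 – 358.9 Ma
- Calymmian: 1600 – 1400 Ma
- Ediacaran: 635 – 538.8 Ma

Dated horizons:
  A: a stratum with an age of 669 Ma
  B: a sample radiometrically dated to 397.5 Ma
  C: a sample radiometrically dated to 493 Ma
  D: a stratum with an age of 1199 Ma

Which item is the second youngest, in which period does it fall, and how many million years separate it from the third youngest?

C, in the Cambrian; 176 million years to A

Smaller Ma means younger, so youngest first: B 397.5 < C 493 < A 669 < D 1199.
Counting 2 along gives C (493 Ma); the excerpt puts that inside the Cambrian, 538.8–485.4 Ma.
Next in line is A (669 Ma), and 669 − 493 = 176 Myr.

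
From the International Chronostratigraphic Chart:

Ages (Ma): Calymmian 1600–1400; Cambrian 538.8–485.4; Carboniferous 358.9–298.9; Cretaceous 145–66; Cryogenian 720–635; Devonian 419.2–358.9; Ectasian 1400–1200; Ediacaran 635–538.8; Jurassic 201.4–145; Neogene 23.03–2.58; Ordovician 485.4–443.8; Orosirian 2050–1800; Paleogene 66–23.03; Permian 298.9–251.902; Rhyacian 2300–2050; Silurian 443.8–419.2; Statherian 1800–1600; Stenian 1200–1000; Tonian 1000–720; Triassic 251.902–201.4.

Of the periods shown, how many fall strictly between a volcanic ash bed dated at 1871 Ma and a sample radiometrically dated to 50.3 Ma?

The older date is 1871 Ma and the younger is 50.3 Ma.
Periods with start < 1871 and end > 50.3 Ma: Statherian (1800–1600), Calymmian (1600–1400), Ectasian (1400–1200), Stenian (1200–1000), Tonian (1000–720), Cryogenian (720–635), Ediacaran (635–538.8), Cambrian (538.8–485.4), Ordovician (485.4–443.8), Silurian (443.8–419.2), Devonian (419.2–358.9), Carboniferous (358.9–298.9), Permian (298.9–251.902), Triassic (251.902–201.4), Jurassic (201.4–145), Cretaceous (145–66).
That is 16 complete periods.

16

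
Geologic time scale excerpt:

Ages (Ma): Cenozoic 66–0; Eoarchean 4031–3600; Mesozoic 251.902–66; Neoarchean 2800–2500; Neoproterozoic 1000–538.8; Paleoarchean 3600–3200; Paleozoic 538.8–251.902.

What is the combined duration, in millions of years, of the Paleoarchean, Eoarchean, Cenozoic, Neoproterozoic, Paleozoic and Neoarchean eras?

1945.098 million years

Duration is start − end for each: (3600 − 3200) + (4031 − 3600) + (66 − 0) + (1000 − 538.8) + (538.8 − 251.902) + (2800 − 2500).
That is 400 + 431 + 66 + 461.2 + 286.898 + 300, which totals 1945.098 million years.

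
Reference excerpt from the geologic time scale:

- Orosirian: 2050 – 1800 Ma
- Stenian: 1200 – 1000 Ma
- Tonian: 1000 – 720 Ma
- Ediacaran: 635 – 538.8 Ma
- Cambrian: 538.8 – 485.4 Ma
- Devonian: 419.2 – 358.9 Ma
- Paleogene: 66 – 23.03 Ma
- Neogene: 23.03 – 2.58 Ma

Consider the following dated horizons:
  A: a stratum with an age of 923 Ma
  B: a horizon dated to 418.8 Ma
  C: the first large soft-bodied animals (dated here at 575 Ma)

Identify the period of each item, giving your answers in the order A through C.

A — Tonian; B — Devonian; C — Ediacaran

A: 923 Ma lies in 1000–720 Ma, so Tonian.
B: 418.8 Ma lies in 419.2–358.9 Ma, so Devonian.
C: 575 Ma lies in 635–538.8 Ma, so Ediacaran.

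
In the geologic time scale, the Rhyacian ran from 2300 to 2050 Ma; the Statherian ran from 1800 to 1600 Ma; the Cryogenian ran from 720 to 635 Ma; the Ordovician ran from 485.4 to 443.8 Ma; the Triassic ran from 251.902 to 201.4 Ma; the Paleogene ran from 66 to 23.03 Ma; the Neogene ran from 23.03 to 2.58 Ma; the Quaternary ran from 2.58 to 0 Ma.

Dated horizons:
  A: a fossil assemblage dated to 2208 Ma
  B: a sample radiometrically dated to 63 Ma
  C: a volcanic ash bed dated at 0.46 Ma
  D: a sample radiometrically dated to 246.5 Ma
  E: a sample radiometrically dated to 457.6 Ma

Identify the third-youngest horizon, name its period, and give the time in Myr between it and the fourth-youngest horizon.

Smaller Ma means younger, so youngest first: C 0.46 < B 63 < D 246.5 < E 457.6 < A 2208.
Counting 3 along gives D (246.5 Ma); the excerpt puts that inside the Triassic, 251.902–201.4 Ma.
Next in line is E (457.6 Ma), and 457.6 − 246.5 = 211.1 Myr.

D, in the Triassic; 211.1 million years to E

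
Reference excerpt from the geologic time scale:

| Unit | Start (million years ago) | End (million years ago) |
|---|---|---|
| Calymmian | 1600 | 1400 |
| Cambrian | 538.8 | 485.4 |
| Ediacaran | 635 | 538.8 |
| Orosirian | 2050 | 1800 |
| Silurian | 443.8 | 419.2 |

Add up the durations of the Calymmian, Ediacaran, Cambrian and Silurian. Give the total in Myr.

Duration is start − end for each: (1600 − 1400) + (635 − 538.8) + (538.8 − 485.4) + (443.8 − 419.2).
That is 200 + 96.2 + 53.4 + 24.6, which totals 374.2 million years.

374.2 million years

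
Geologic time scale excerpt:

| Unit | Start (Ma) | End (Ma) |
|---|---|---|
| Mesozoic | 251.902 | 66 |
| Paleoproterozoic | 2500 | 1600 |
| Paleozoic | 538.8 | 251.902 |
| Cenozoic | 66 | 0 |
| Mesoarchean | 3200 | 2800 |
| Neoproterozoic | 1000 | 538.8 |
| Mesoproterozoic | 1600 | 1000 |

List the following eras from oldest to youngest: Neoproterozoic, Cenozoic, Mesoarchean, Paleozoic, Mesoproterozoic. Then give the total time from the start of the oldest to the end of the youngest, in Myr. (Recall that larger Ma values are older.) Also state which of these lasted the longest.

Start ages (Ma): Mesoarchean 3200, Mesoproterozoic 1600, Neoproterozoic 1000, Paleozoic 538.8, Cenozoic 66.
Ordered oldest to youngest: Mesoarchean, Mesoproterozoic, Neoproterozoic, Paleozoic, Cenozoic.
Span = 3200 − 0 = 3200 Myr.
Durations: Neoproterozoic 461.2, Mesoproterozoic 600, Paleozoic 286.898, Cenozoic 66, Mesoarchean 400 → longest is Mesoproterozoic (600 Myr).

Mesoarchean, Mesoproterozoic, Neoproterozoic, Paleozoic, Cenozoic; total span 3200 Myr; longest is Mesoproterozoic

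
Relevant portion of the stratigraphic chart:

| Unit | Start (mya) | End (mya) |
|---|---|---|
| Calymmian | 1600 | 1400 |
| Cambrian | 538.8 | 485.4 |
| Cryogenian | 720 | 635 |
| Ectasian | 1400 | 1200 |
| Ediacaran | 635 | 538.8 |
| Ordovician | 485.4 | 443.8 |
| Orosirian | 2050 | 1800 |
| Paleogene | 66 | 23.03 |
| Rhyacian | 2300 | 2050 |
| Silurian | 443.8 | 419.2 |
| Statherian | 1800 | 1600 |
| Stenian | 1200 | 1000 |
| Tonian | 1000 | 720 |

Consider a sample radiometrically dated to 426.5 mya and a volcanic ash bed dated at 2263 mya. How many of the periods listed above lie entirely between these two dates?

10

2263 Ma sits inside the Rhyacian (2300–2050) and 426.5 Ma inside the Silurian (443.8–419.2); neither of those is wholly between the two dates.
The listed periods lying completely between them are Orosirian, Statherian, Calymmian, Ectasian, Stenian, Tonian, Cryogenian, Ediacaran, Cambrian, Ordovician — 10 in all.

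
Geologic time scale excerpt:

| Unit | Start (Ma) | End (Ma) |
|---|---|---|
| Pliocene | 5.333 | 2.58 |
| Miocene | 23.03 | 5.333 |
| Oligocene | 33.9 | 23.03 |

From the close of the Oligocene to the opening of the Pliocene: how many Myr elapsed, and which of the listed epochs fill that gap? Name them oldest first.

17.697 million years; Miocene

The Oligocene closes at 23.03 Ma and the Pliocene opens at 5.333 Ma, so the interval is 23.03 − 5.333 = 17.697 Myr.
An epoch fits inside if it starts at or after 23.03 Ma and ends at or before 5.333 Ma; oldest first that gives Miocene.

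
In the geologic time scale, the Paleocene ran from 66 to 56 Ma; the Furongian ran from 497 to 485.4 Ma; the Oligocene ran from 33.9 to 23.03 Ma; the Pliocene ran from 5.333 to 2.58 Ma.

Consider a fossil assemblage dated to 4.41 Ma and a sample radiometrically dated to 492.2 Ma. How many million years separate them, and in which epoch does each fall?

487.79 million years apart; the first in the Pliocene, the second in the Furongian

Elapsed time: 492.2 − 4.41 = 487.79 Myr.
4.41 Ma lies within 5.333–2.58 Ma: Pliocene.
492.2 Ma lies within 497–485.4 Ma: Furongian.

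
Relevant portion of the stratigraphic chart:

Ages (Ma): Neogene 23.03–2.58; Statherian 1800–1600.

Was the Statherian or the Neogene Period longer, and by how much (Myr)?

Statherian, by 179.55 million years

Statherian: 1800 − 1600 = 200 Myr.
Neogene: 23.03 − 2.58 = 20.45 Myr.
Difference: 200 − 20.45 = 179.55 Myr, so the Statherian was longer.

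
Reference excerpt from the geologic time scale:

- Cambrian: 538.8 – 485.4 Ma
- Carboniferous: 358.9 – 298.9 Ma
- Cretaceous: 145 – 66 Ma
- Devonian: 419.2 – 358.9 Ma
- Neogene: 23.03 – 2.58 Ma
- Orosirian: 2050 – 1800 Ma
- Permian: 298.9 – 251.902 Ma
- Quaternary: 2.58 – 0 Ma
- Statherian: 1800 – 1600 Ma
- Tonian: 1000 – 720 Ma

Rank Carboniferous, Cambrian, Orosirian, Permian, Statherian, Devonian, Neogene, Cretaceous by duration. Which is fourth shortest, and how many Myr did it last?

Carboniferous, 60 million years

Start − end for each: Carboniferous 358.9 − 298.9 = 60; Cambrian 538.8 − 485.4 = 53.4; Orosirian 2050 − 1800 = 250; Permian 298.9 − 251.902 = 46.998; Statherian 1800 − 1600 = 200; Devonian 419.2 − 358.9 = 60.3; Neogene 23.03 − 2.58 = 20.45; Cretaceous 145 − 66 = 79.
Ranking these from shortest: Neogene < Permian < Cambrian < Carboniferous < Devonian < Cretaceous < Statherian < Orosirian.
Position 4 in that ranking is Carboniferous, which lasted 60 Myr.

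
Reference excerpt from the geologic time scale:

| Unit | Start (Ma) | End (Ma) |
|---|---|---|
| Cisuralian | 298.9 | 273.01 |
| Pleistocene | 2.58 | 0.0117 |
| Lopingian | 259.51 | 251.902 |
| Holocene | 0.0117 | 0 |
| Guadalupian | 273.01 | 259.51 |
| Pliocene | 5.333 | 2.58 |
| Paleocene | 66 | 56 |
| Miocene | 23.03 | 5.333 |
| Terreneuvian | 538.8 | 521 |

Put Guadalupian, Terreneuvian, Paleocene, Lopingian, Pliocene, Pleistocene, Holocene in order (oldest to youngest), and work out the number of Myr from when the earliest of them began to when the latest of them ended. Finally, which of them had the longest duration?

Terreneuvian, Guadalupian, Lopingian, Paleocene, Pliocene, Pleistocene, Holocene; total span 538.8 Myr; longest is Terreneuvian

From the excerpt: Guadalupian 273.01–259.51; Terreneuvian 538.8–521; Paleocene 66–56; Lopingian 259.51–251.902; Pliocene 5.333–2.58; Pleistocene 2.58–0.0117; Holocene 0.0117–0 (Ma).
Larger Ma is earlier, so the oldest is Terreneuvian and the youngest is Holocene; oldest to youngest: Terreneuvian, Guadalupian, Lopingian, Paleocene, Pliocene, Pleistocene, Holocene.
Oldest start 538.8 minus youngest end 0 gives 538.8 Myr overall.
Individual lengths (start − end): Guadalupian 13.5; Pliocene 2.753; Paleocene 10; Terreneuvian 17.8; Lopingian 7.608; Pleistocene 2.5683; Holocene 0.0117. The largest is Terreneuvian at 17.8 Myr.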